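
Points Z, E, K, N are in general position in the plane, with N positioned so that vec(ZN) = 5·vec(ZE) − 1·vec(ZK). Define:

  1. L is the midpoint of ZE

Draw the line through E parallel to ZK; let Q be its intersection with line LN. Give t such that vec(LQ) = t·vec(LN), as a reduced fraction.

t = 1/9

Work in coordinates with Z = (0, 0), E = (1, 0), K = (0, 1), N = (5, -1).
1. L is the midpoint of ZE ⇒ L = (1/2, 0)
through E parallel to ZK: direction (0, 1); meets LN at Q = (1, -1/9)
Q = L + t·(N−L) with t = 1/9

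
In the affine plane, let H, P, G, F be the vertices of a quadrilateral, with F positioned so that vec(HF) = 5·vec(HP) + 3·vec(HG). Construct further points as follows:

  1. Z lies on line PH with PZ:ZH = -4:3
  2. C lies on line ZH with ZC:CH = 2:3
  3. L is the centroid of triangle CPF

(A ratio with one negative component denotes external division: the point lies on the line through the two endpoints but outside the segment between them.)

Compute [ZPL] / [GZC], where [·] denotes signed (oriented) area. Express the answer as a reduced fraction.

[ZPL]:[GZC] = 10/3

Choose coordinates H = (0, 0), P = (1, 0), G = (0, 1), F = (5, 3).
1. Z lies on line PH with PZ:ZH = -4:3 ⇒ Z = (-3, 0)
2. C lies on line ZH with ZC:CH = 2:3 ⇒ C = (-9/5, 0)
3. L is the centroid of triangle CPF ⇒ L = (7/5, 1)
2·[ZPL] = 4, 2·[GZC] = 6/5
[ZPL]:[GZC] = 4:6/5 = 10/3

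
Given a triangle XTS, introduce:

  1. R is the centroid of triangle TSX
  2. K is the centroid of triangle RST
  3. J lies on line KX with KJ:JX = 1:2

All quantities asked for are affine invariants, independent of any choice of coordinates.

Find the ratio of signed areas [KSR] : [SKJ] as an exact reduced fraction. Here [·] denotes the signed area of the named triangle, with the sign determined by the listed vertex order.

Work in coordinates with X = (0, 0), T = (1, 0), S = (0, 1).
1. R is the centroid of triangle TSX ⇒ R = (1/3, 1/3)
2. K is the centroid of triangle RST ⇒ K = (4/9, 4/9)
3. J lies on line KX with KJ:JX = 1:2 ⇒ J = (8/27, 8/27)
2·[KSR] = 1/9, 2·[SKJ] = -4/27
[KSR]:[SKJ] = 1/9:-4/27 = -3/4

[KSR]:[SKJ] = -3/4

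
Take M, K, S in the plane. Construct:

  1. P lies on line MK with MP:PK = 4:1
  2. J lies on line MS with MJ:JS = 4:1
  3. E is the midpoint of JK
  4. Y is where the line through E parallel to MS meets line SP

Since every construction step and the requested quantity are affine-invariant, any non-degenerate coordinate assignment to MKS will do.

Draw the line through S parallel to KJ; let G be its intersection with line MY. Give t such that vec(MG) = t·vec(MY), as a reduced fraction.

Work in coordinates with M = (0, 0), K = (1, 0), S = (0, 1).
1. P lies on line MK with MP:PK = 4:1 ⇒ P = (4/5, 0)
2. J lies on line MS with MJ:JS = 4:1 ⇒ J = (0, 4/5)
3. E is the midpoint of JK ⇒ E = (1/2, 2/5)
4. Y is where the line through E parallel to MS meets line SP ⇒ Y = (1/2, 3/8)
through S parallel to KJ: direction (-1, 4/5); meets MY at G = (20/31, 15/31)
G = M + t·(Y−M) with t = 40/31

t = 40/31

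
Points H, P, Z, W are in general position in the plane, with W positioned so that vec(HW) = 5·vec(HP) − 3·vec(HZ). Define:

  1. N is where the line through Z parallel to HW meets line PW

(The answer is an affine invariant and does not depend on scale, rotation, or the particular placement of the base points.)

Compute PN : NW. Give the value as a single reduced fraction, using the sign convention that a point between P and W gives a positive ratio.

Work in coordinates with H = (0, 0), P = (1, 0), Z = (0, 1), W = (5, -3).
1. N is where the line through Z parallel to HW meets line PW ⇒ N = (-5/3, 2)
N = P + t·(W−P) with t = -2/3, so PN:NW = t:(1−t) = -2/3:5/3

PN:NW = -2/5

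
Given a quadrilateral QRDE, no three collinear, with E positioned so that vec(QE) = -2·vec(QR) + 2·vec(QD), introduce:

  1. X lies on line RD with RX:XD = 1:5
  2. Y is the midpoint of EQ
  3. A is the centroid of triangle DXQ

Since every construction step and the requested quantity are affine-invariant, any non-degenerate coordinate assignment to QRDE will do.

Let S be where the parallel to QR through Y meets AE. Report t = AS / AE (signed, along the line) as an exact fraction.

Choose coordinates Q = (0, 0), R = (1, 0), D = (0, 1), E = (-2, 2).
1. X lies on line RD with RX:XD = 1:5 ⇒ X = (5/6, 1/6)
2. Y is the midpoint of EQ ⇒ Y = (-1, 1)
3. A is the centroid of triangle DXQ ⇒ A = (5/18, 7/18)
through Y parallel to QR: direction (1, 0); meets AE at S = (-17/29, 1)
S = A + t·(E−A) with t = 11/29

t = 11/29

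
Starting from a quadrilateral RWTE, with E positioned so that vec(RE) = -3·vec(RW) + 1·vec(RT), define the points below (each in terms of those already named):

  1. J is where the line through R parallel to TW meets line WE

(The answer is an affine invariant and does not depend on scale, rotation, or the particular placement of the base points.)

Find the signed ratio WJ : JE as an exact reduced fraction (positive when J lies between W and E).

Assign R = (0, 0), W = (1, 0), T = (0, 1), E = (-3, 1) — the answer is frame-independent, so this choice is without loss of generality.
1. J is where the line through R parallel to TW meets line WE ⇒ J = (-1/3, 1/3)
J = W + t·(E−W) with t = 1/3, so WJ:JE = t:(1−t) = 1/3:2/3

WJ:JE = 1/2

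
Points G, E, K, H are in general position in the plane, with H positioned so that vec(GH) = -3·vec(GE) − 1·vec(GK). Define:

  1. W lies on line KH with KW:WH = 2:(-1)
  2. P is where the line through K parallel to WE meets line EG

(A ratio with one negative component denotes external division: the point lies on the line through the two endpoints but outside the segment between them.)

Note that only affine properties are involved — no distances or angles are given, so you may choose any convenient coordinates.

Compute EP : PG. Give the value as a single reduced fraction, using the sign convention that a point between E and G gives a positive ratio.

Work in coordinates with G = (0, 0), E = (1, 0), K = (0, 1), H = (-3, -1).
1. W lies on line KH with KW:WH = 2:(-1) ⇒ W = (-6, -3)
2. P is where the line through K parallel to WE meets line EG ⇒ P = (-7/3, 0)
P = E + t·(G−E) with t = 10/3, so EP:PG = t:(1−t) = 10/3:-7/3

EP:PG = -10/7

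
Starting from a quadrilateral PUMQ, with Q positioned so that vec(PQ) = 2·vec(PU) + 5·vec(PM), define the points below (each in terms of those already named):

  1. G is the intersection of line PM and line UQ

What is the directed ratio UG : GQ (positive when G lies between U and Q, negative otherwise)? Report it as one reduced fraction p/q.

UG:GQ = -1/2

Work in coordinates with P = (0, 0), U = (1, 0), M = (0, 1), Q = (2, 5).
1. G is the intersection of line PM and line UQ ⇒ G = (0, -5)
G = U + t·(Q−U) with t = -1, so UG:GQ = t:(1−t) = -1:2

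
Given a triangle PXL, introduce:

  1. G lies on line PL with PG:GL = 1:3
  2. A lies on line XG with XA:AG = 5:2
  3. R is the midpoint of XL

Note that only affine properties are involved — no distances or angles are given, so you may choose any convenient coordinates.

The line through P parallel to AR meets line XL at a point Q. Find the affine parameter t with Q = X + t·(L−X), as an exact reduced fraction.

Choose coordinates P = (0, 0), X = (1, 0), L = (0, 1).
1. G lies on line PL with PG:GL = 1:3 ⇒ G = (0, 1/4)
2. A lies on line XG with XA:AG = 5:2 ⇒ A = (2/7, 5/28)
3. R is the midpoint of XL ⇒ R = (1/2, 1/2)
through P parallel to AR: direction (3/14, 9/28); meets XL at Q = (2/5, 3/5)
Q = X + t·(L−X) with t = 3/5

t = 3/5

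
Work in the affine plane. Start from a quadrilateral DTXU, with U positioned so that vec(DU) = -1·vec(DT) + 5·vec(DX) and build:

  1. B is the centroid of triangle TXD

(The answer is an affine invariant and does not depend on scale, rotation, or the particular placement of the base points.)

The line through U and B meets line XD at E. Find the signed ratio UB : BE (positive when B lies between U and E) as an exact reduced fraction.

UB:BE = -4

Work in coordinates with D = (0, 0), T = (1, 0), X = (0, 1), U = (-1, 5).
1. B is the centroid of triangle TXD ⇒ B = (1/3, 1/3)
line UB meets XD at E = (0, 3/2)
B = U + t·(E−U) with t = 4/3, so UB:BE = 4/3:-1/3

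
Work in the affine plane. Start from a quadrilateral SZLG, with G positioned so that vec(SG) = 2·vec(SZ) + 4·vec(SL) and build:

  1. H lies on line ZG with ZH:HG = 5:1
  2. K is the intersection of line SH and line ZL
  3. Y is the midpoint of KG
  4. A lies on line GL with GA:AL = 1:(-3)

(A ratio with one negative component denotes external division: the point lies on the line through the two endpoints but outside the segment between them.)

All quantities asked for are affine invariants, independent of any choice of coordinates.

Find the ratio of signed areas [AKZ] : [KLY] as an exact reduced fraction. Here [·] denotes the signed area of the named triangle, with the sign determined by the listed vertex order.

Work in coordinates with S = (0, 0), Z = (1, 0), L = (0, 1), G = (2, 4).
1. H lies on line ZG with ZH:HG = 5:1 ⇒ H = (11/6, 10/3)
2. K is the intersection of line SH and line ZL ⇒ K = (11/31, 20/31)
3. Y is the midpoint of KG ⇒ Y = (73/62, 72/31)
4. A lies on line GL with GA:AL = 1:(-3) ⇒ A = (3, 11/2)
2·[AKZ] = 150/31, 2·[KLY] = -55/62
[AKZ]:[KLY] = 150/31:-55/62 = -60/11

[AKZ]:[KLY] = -60/11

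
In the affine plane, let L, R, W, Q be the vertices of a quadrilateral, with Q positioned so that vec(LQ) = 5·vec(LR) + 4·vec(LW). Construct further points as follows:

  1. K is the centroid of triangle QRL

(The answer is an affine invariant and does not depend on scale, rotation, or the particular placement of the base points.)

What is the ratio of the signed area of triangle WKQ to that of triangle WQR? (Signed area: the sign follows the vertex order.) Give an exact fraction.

[WKQ]:[WQR] = -13/24

Set L = (0, 0), R = (1, 0), W = (0, 1), Q = (5, 4); any affine frame gives the same invariant.
1. K is the centroid of triangle QRL ⇒ K = (2, 4/3)
2·[WKQ] = 13/3, 2·[WQR] = -8
[WKQ]:[WQR] = 13/3:-8 = -13/24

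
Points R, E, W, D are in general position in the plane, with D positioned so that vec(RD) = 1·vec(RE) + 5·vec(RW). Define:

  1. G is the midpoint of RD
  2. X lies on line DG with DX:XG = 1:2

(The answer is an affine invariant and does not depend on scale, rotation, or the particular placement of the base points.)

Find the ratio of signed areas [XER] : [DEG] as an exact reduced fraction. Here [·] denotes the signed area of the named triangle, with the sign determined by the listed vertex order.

[XER]:[DEG] = 5/3

Work in coordinates with R = (0, 0), E = (1, 0), W = (0, 1), D = (1, 5).
1. G is the midpoint of RD ⇒ G = (1/2, 5/2)
2. X lies on line DG with DX:XG = 1:2 ⇒ X = (5/6, 25/6)
2·[XER] = -25/6, 2·[DEG] = -5/2
[XER]:[DEG] = -25/6:-5/2 = 5/3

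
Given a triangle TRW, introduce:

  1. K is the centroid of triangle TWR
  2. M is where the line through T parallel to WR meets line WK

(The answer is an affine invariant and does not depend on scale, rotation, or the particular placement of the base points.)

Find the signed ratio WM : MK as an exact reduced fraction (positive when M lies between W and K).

WM:MK = -3/2

Choose coordinates T = (0, 0), R = (1, 0), W = (0, 1).
1. K is the centroid of triangle TWR ⇒ K = (1/3, 1/3)
2. M is where the line through T parallel to WR meets line WK ⇒ M = (1, -1)
M = W + t·(K−W) with t = 3, so WM:MK = t:(1−t) = 3:-2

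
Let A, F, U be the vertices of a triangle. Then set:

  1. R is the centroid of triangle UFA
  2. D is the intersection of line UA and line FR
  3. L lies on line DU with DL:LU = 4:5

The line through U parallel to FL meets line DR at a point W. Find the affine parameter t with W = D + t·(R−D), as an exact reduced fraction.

Choose coordinates A = (0, 0), F = (1, 0), U = (0, 1).
1. R is the centroid of triangle UFA ⇒ R = (1/3, 1/3)
2. D is the intersection of line UA and line FR ⇒ D = (0, 1/2)
3. L lies on line DU with DL:LU = 4:5 ⇒ L = (0, 13/18)
through U parallel to FL: direction (-1, 13/18); meets DR at W = (9/4, -5/8)
W = D + t·(R−D) with t = 27/4

t = 27/4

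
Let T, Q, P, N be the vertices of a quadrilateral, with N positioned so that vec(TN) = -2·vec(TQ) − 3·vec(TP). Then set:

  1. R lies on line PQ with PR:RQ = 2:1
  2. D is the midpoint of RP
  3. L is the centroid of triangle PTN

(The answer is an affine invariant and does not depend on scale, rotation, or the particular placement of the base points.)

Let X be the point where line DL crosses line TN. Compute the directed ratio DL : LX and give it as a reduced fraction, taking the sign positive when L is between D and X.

DL:LX = -1/2

Work in coordinates with T = (0, 0), Q = (1, 0), P = (0, 1), N = (-2, -3).
1. R lies on line PQ with PR:RQ = 2:1 ⇒ R = (2/3, 1/3)
2. D is the midpoint of RP ⇒ D = (1/3, 2/3)
3. L is the centroid of triangle PTN ⇒ L = (-2/3, -2/3)
line DL meets TN at X = (4/3, 2)
L = D + t·(X−D) with t = -1, so DL:LX = -1:2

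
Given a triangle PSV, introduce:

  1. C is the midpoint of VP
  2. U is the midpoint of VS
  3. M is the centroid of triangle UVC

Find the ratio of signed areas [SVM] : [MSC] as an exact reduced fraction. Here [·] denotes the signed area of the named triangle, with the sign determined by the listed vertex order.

Work in coordinates with P = (0, 0), S = (1, 0), V = (0, 1).
1. C is the midpoint of VP ⇒ C = (0, 1/2)
2. U is the midpoint of VS ⇒ U = (1/2, 1/2)
3. M is the centroid of triangle UVC ⇒ M = (1/6, 2/3)
2·[SVM] = 1/6, 2·[MSC] = -1/4
[SVM]:[MSC] = 1/6:-1/4 = -2/3

[SVM]:[MSC] = -2/3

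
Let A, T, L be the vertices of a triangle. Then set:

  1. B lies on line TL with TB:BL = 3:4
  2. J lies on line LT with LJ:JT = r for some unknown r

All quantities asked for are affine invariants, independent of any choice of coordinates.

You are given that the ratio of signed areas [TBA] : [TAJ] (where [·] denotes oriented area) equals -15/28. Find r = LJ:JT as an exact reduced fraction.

r = 1/4

Set A = (0, 0), T = (1, 0), L = (0, 1); any affine frame gives the same invariant.
1. B lies on line TL with TB:BL = 3:4 ⇒ B = (4/7, 3/7)
2. With LJ:JT = r, write λ = r/(r+1) so J = L + λ·(T−L); J is affine-linear in λ
Every point depending on J is an affine combination of J and λ-independent points, so each such coordinate is linear in λ; the λ² term in each signed area is a multiple of (T−L)×(T−L) = 0, so 2·[TBA] and 2·[TAJ] are each linear in λ. Evaluating at λ=0 and λ=1:
  2·[TBA] = 3/7,   2·[TAJ] = λ − 1
So [TBA]:[TAJ] = (3/7) / (λ − 1). Setting this equal to -15/28:
  3/7 = -15/28·(λ − 1)  ⇒  λ = 1/5
Then r = λ/(1−λ) = (1/5)/(4/5) = 1/4. Check: with r = 1/4, J = (1/5, 4/5) and [TBA]:[TAJ] = -15/28 as required.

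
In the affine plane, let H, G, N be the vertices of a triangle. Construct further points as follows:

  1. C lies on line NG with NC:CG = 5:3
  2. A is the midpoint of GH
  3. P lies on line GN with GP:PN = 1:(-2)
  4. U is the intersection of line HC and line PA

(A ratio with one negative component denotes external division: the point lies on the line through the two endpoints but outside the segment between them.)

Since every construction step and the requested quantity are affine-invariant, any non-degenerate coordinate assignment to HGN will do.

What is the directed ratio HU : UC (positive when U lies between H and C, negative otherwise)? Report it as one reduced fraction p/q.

Choose coordinates H = (0, 0), G = (1, 0), N = (0, 1).
1. C lies on line NG with NC:CG = 5:3 ⇒ C = (5/8, 3/8)
2. A is the midpoint of GH ⇒ A = (1/2, 0)
3. P lies on line GN with GP:PN = 1:(-2) ⇒ P = (2, -1)
4. U is the intersection of line HC and line PA ⇒ U = (5/19, 3/19)
U = H + t·(C−H) with t = 8/19, so HU:UC = t:(1−t) = 8/19:11/19

HU:UC = 8/11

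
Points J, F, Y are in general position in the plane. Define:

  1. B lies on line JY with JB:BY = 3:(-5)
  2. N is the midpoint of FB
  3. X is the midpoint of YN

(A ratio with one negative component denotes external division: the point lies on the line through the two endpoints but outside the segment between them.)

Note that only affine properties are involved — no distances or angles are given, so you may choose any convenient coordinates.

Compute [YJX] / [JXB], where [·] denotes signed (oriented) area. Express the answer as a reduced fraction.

[YJX]:[JXB] = -2/3

Choose coordinates J = (0, 0), F = (1, 0), Y = (0, 1).
1. B lies on line JY with JB:BY = 3:(-5) ⇒ B = (0, -3/2)
2. N is the midpoint of FB ⇒ N = (1/2, -3/4)
3. X is the midpoint of YN ⇒ X = (1/4, 1/8)
2·[YJX] = 1/4, 2·[JXB] = -3/8
[YJX]:[JXB] = 1/4:-3/8 = -2/3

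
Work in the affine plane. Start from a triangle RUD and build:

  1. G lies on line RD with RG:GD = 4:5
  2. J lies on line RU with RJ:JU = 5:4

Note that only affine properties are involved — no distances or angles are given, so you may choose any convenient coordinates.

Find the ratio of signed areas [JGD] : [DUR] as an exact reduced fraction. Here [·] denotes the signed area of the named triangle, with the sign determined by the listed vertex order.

[JGD]:[DUR] = 25/81

Assign R = (0, 0), U = (1, 0), D = (0, 1) — the answer is frame-independent, so this choice is without loss of generality.
1. G lies on line RD with RG:GD = 4:5 ⇒ G = (0, 4/9)
2. J lies on line RU with RJ:JU = 5:4 ⇒ J = (5/9, 0)
2·[JGD] = -25/81, 2·[DUR] = -1
[JGD]:[DUR] = -25/81:-1 = 25/81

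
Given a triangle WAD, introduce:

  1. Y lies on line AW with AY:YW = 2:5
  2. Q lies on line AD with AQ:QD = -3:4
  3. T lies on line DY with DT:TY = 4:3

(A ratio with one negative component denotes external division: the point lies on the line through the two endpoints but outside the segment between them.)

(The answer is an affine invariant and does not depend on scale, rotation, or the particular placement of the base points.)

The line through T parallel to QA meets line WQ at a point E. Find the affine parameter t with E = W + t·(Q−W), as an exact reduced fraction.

Choose coordinates W = (0, 0), A = (1, 0), D = (0, 1).
1. Y lies on line AW with AY:YW = 2:5 ⇒ Y = (5/7, 0)
2. Q lies on line AD with AQ:QD = -3:4 ⇒ Q = (4, -3)
3. T lies on line DY with DT:TY = 4:3 ⇒ T = (20/49, 3/7)
through T parallel to QA: direction (-3, 3); meets WQ at E = (164/49, -123/49)
E = W + t·(Q−W) with t = 41/49

t = 41/49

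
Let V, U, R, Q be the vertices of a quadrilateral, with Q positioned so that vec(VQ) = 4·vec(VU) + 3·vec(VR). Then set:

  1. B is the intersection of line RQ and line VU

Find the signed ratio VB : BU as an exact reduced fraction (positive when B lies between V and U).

Assign V = (0, 0), U = (1, 0), R = (0, 1), Q = (4, 3) — the answer is frame-independent, so this choice is without loss of generality.
1. B is the intersection of line RQ and line VU ⇒ B = (-2, 0)
B = V + t·(U−V) with t = -2, so VB:BU = t:(1−t) = -2:3

VB:BU = -2/3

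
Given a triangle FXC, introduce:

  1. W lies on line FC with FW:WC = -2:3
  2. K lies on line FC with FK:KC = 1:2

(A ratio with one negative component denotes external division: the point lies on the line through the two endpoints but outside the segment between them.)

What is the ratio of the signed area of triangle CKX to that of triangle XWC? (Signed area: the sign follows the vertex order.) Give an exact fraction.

[CKX]:[XWC] = -2/9

Assign F = (0, 0), X = (1, 0), C = (0, 1) — the answer is frame-independent, so this choice is without loss of generality.
1. W lies on line FC with FW:WC = -2:3 ⇒ W = (0, -2)
2. K lies on line FC with FK:KC = 1:2 ⇒ K = (0, 1/3)
2·[CKX] = 2/3, 2·[XWC] = -3
[CKX]:[XWC] = 2/3:-3 = -2/9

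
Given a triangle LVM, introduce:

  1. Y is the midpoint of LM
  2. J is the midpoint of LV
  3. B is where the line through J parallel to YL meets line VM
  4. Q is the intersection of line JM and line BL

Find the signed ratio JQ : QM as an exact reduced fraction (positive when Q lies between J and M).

JQ:QM = 1/2

Assign L = (0, 0), V = (1, 0), M = (0, 1) — the answer is frame-independent, so this choice is without loss of generality.
1. Y is the midpoint of LM ⇒ Y = (0, 1/2)
2. J is the midpoint of LV ⇒ J = (1/2, 0)
3. B is where the line through J parallel to YL meets line VM ⇒ B = (1/2, 1/2)
4. Q is the intersection of line JM and line BL ⇒ Q = (1/3, 1/3)
Q = J + t·(M−J) with t = 1/3, so JQ:QM = t:(1−t) = 1/3:2/3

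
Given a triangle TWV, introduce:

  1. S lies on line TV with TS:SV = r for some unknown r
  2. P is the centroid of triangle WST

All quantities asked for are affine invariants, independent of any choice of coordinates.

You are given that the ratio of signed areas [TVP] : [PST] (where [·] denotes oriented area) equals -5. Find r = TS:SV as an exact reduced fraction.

r = 1/4

Set T = (0, 0), W = (1, 0), V = (0, 1); any affine frame gives the same invariant.
1. With TS:SV = r, write λ = r/(r+1) so S = T + λ·(V−T); S is affine-linear in λ
2. P is the centroid of triangle WST ⇒ P is an affine combination of earlier points and hence also affine-linear in λ
Every point depending on S is an affine combination of S and λ-independent points, so each such coordinate is linear in λ; the λ² term in each signed area is a multiple of (V−T)×(V−T) = 0, so 2·[TVP] and 2·[PST] are each linear in λ. Evaluating at λ=0 and λ=1:
  2·[TVP] = -1/3,   2·[PST] = 1/3·λ
So [TVP]:[PST] = (-1/3) / (1/3·λ). Setting this equal to -5:
  -1/3 = -5·(1/3·λ)  ⇒  λ = 1/5
Then r = λ/(1−λ) = (1/5)/(4/5) = 1/4. Check: with r = 1/4, S = (0, 1/5) and [TVP]:[PST] = -5 as required.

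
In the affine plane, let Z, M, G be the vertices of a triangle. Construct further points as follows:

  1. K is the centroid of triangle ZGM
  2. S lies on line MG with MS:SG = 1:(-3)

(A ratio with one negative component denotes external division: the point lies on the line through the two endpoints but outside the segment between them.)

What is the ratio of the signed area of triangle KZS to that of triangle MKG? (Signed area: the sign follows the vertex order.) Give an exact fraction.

Work in coordinates with Z = (0, 0), M = (1, 0), G = (0, 1).
1. K is the centroid of triangle ZGM ⇒ K = (1/3, 1/3)
2. S lies on line MG with MS:SG = 1:(-3) ⇒ S = (3/2, -1/2)
2·[KZS] = 2/3, 2·[MKG] = -1/3
[KZS]:[MKG] = 2/3:-1/3 = -2

[KZS]:[MKG] = -2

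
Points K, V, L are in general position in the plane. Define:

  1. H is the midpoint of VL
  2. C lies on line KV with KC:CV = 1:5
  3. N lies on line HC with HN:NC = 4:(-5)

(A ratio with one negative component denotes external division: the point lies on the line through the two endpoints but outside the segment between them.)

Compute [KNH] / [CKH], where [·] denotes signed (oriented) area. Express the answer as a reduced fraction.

Assign K = (0, 0), V = (1, 0), L = (0, 1) — the answer is frame-independent, so this choice is without loss of generality.
1. H is the midpoint of VL ⇒ H = (1/2, 1/2)
2. C lies on line KV with KC:CV = 1:5 ⇒ C = (1/6, 0)
3. N lies on line HC with HN:NC = 4:(-5) ⇒ N = (11/6, 5/2)
2·[KNH] = -1/3, 2·[CKH] = -1/12
[KNH]:[CKH] = -1/3:-1/12 = 4

[KNH]:[CKH] = 4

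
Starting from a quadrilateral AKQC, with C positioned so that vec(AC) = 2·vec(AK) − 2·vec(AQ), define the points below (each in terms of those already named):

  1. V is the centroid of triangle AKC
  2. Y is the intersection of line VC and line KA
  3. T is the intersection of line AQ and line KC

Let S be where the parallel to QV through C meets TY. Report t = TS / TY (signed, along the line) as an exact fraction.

Assign A = (0, 0), K = (1, 0), Q = (0, 1), C = (2, -2) — the answer is frame-independent, so this choice is without loss of generality.
1. V is the centroid of triangle AKC ⇒ V = (1, -2/3)
2. Y is the intersection of line VC and line KA ⇒ Y = (1/2, 0)
3. T is the intersection of line AQ and line KC ⇒ T = (0, 2)
through C parallel to QV: direction (1, -5/3); meets TY at S = (2/7, 6/7)
S = T + t·(Y−T) with t = 4/7

t = 4/7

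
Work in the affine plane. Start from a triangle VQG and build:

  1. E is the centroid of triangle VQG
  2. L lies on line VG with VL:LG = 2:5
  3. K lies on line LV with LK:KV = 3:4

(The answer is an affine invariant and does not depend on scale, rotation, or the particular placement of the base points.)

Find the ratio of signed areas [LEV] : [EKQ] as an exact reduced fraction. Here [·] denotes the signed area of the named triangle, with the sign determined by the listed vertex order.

Work in coordinates with V = (0, 0), Q = (1, 0), G = (0, 1).
1. E is the centroid of triangle VQG ⇒ E = (1/3, 1/3)
2. L lies on line VG with VL:LG = 2:5 ⇒ L = (0, 2/7)
3. K lies on line LV with LK:KV = 3:4 ⇒ K = (0, 8/49)
2·[LEV] = -2/21, 2·[EKQ] = 11/49
[LEV]:[EKQ] = -2/21:11/49 = -14/33

[LEV]:[EKQ] = -14/33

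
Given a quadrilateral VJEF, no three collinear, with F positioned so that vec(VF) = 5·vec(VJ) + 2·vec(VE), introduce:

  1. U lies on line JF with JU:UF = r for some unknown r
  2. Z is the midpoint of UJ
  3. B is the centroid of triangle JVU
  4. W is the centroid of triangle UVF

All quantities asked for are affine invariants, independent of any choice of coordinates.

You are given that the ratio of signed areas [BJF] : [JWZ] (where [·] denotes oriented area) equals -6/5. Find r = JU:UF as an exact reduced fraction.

Work in coordinates with V = (0, 0), J = (1, 0), E = (0, 1), F = (5, 2).
1. With JU:UF = r, write λ = r/(r+1) so U = J + λ·(F−J); U is affine-linear in λ
2. Z is the midpoint of UJ ⇒ Z is an affine combination of earlier points and hence also affine-linear in λ
3. B is the centroid of triangle JVU ⇒ B is an affine combination of earlier points and hence also affine-linear in λ
4. W is the centroid of triangle UVF ⇒ W is an affine combination of earlier points and hence also affine-linear in λ
Every point depending on U is an affine combination of U and λ-independent points, so each such coordinate is linear in λ; the λ² term in each signed area is a multiple of (F−J)×(F−J) = 0, so 2·[BJF] and 2·[JWZ] are each linear in λ. Evaluating at λ=0 and λ=1:
  2·[BJF] = 2/3,   2·[JWZ] = -1/3·λ
So [BJF]:[JWZ] = (2/3) / (-1/3·λ). Setting this equal to -6/5:
  2/3 = -6/5·(-1/3·λ)  ⇒  λ = 5/3
Then r = λ/(1−λ) = (5/3)/(-2/3) = -5/2. Check: with r = -5/2, U = (23/3, 10/3) and [BJF]:[JWZ] = -6/5 as required.

r = -5/2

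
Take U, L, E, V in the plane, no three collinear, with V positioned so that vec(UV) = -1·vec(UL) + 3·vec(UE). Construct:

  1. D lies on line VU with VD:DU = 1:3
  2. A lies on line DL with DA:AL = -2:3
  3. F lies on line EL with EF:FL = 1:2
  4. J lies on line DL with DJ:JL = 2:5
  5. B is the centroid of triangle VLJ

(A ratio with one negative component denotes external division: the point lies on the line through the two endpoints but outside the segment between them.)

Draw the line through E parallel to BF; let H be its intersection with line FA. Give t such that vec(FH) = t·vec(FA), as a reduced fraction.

t = 38/365

Assign U = (0, 0), L = (1, 0), E = (0, 1), V = (-1, 3) — the answer is frame-independent, so this choice is without loss of generality.
1. D lies on line VU with VD:DU = 1:3 ⇒ D = (-3/4, 9/4)
2. A lies on line DL with DA:AL = -2:3 ⇒ A = (-17/4, 27/4)
3. F lies on line EL with EF:FL = 1:2 ⇒ F = (1/3, 2/3)
4. J lies on line DL with DJ:JL = 2:5 ⇒ J = (-1/4, 45/28)
5. B is the centroid of triangle VLJ ⇒ B = (-1/12, 43/28)
through E parallel to BF: direction (5/12, -73/84); meets FA at H = (-21/146, 13/10)
H = F + t·(A−F) with t = 38/365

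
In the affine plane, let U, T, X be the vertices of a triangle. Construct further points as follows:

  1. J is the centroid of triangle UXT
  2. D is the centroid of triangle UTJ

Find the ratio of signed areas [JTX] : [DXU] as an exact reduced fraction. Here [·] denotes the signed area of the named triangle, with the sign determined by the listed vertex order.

[JTX]:[DXU] = 3/4

Assign U = (0, 0), T = (1, 0), X = (0, 1) — the answer is frame-independent, so this choice is without loss of generality.
1. J is the centroid of triangle UXT ⇒ J = (1/3, 1/3)
2. D is the centroid of triangle UTJ ⇒ D = (4/9, 1/9)
2·[JTX] = 1/3, 2·[DXU] = 4/9
[JTX]:[DXU] = 1/3:4/9 = 3/4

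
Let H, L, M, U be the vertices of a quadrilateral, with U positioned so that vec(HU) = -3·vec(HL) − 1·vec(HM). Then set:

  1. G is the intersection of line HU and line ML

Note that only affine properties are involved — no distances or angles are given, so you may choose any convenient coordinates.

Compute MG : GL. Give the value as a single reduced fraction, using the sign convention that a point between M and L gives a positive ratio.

MG:GL = 3

Choose coordinates H = (0, 0), L = (1, 0), M = (0, 1), U = (-3, -1).
1. G is the intersection of line HU and line ML ⇒ G = (3/4, 1/4)
G = M + t·(L−M) with t = 3/4, so MG:GL = t:(1−t) = 3/4:1/4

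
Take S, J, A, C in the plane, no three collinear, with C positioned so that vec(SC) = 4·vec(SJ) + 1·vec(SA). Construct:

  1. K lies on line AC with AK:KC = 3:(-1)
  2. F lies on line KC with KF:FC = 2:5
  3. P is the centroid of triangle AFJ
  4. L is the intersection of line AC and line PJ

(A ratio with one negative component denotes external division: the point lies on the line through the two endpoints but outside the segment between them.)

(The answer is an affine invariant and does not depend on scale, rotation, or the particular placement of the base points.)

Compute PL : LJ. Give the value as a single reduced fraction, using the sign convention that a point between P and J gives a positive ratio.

Assign S = (0, 0), J = (1, 0), A = (0, 1), C = (4, 1) — the answer is frame-independent, so this choice is without loss of generality.
1. K lies on line AC with AK:KC = 3:(-1) ⇒ K = (6, 1)
2. F lies on line KC with KF:FC = 2:5 ⇒ F = (38/7, 1)
3. P is the centroid of triangle AFJ ⇒ P = (15/7, 2/3)
4. L is the intersection of line AC and line PJ ⇒ L = (19/7, 1)
L = P + t·(J−P) with t = -1/2, so PL:LJ = t:(1−t) = -1/2:3/2

PL:LJ = -1/3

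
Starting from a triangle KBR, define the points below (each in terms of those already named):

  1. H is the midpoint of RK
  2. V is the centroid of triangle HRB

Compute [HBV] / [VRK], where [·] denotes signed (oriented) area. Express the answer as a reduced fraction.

[HBV]:[VRK] = 1/2

Assign K = (0, 0), B = (1, 0), R = (0, 1) — the answer is frame-independent, so this choice is without loss of generality.
1. H is the midpoint of RK ⇒ H = (0, 1/2)
2. V is the centroid of triangle HRB ⇒ V = (1/3, 1/2)
2·[HBV] = 1/6, 2·[VRK] = 1/3
[HBV]:[VRK] = 1/6:1/3 = 1/2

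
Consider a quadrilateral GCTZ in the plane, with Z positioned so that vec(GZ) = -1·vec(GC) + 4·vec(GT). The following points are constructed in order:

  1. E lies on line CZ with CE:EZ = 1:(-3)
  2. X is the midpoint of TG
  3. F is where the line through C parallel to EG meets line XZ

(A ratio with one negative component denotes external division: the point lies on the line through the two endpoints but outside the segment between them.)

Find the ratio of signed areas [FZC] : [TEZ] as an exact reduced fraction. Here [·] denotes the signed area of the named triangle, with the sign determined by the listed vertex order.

[FZC]:[TEZ] = -4/5

Set G = (0, 0), C = (1, 0), T = (0, 1), Z = (-1, 4); any affine frame gives the same invariant.
1. E lies on line CZ with CE:EZ = 1:(-3) ⇒ E = (2, -2)
2. X is the midpoint of TG ⇒ X = (0, 1/2)
3. F is where the line through C parallel to EG meets line XZ ⇒ F = (-1/5, 6/5)
2·[FZC] = -12/5, 2·[TEZ] = 3
[FZC]:[TEZ] = -12/5:3 = -4/5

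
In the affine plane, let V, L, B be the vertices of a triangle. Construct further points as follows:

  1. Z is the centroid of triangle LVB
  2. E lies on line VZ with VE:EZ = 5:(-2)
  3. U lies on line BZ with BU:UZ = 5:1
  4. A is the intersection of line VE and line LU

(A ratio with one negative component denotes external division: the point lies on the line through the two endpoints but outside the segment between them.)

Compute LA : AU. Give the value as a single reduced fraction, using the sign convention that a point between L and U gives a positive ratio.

Choose coordinates V = (0, 0), L = (1, 0), B = (0, 1).
1. Z is the centroid of triangle LVB ⇒ Z = (1/3, 1/3)
2. E lies on line VZ with VE:EZ = 5:(-2) ⇒ E = (5/9, 5/9)
3. U lies on line BZ with BU:UZ = 5:1 ⇒ U = (5/18, 4/9)
4. A is the intersection of line VE and line LU ⇒ A = (8/21, 8/21)
A = L + t·(U−L) with t = 6/7, so LA:AU = t:(1−t) = 6/7:1/7

LA:AU = 6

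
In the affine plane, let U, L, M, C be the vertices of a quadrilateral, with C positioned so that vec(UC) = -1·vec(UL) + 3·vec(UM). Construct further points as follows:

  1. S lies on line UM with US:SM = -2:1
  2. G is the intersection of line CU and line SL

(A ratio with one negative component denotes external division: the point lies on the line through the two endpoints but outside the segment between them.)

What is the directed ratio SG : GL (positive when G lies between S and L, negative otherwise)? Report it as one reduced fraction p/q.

SG:GL = -2/3

Choose coordinates U = (0, 0), L = (1, 0), M = (0, 1), C = (-1, 3).
1. S lies on line UM with US:SM = -2:1 ⇒ S = (0, 2)
2. G is the intersection of line CU and line SL ⇒ G = (-2, 6)
G = S + t·(L−S) with t = -2, so SG:GL = t:(1−t) = -2:3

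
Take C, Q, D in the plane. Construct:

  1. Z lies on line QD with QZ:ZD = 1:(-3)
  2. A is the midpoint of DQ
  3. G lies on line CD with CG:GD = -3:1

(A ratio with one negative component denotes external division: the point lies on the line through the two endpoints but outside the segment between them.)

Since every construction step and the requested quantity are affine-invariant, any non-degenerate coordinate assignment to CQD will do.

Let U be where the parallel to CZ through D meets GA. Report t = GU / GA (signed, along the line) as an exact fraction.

t = 3/5

Work in coordinates with C = (0, 0), Q = (1, 0), D = (0, 1).
1. Z lies on line QD with QZ:ZD = 1:(-3) ⇒ Z = (3/2, -1/2)
2. A is the midpoint of DQ ⇒ A = (1/2, 1/2)
3. G lies on line CD with CG:GD = -3:1 ⇒ G = (0, 3/2)
through D parallel to CZ: direction (3/2, -1/2); meets GA at U = (3/10, 9/10)
U = G + t·(A−G) with t = 3/5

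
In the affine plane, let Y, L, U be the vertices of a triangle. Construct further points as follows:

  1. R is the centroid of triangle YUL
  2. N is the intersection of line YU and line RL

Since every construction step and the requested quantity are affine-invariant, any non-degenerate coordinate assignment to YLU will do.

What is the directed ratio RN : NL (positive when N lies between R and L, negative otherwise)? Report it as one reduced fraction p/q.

Assign Y = (0, 0), L = (1, 0), U = (0, 1) — the answer is frame-independent, so this choice is without loss of generality.
1. R is the centroid of triangle YUL ⇒ R = (1/3, 1/3)
2. N is the intersection of line YU and line RL ⇒ N = (0, 1/2)
N = R + t·(L−R) with t = -1/2, so RN:NL = t:(1−t) = -1/2:3/2

RN:NL = -1/3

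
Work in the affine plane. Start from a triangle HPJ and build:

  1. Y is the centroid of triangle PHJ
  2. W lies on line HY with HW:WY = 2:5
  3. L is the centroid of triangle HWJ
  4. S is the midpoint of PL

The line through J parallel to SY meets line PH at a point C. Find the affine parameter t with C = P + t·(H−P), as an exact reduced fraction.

Assign H = (0, 0), P = (1, 0), J = (0, 1) — the answer is frame-independent, so this choice is without loss of generality.
1. Y is the centroid of triangle PHJ ⇒ Y = (1/3, 1/3)
2. W lies on line HY with HW:WY = 2:5 ⇒ W = (2/21, 2/21)
3. L is the centroid of triangle HWJ ⇒ L = (2/63, 23/63)
4. S is the midpoint of PL ⇒ S = (65/126, 23/126)
through J parallel to SY: direction (-23/126, 19/126); meets PH at C = (23/19, 0)
C = P + t·(H−P) with t = -4/19

t = -4/19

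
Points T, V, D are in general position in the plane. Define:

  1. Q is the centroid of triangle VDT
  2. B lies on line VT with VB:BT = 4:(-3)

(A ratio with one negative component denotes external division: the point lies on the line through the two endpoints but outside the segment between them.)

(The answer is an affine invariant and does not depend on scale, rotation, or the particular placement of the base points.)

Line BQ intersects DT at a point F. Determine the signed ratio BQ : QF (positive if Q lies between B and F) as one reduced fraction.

BQ:QF = -10

Choose coordinates T = (0, 0), V = (1, 0), D = (0, 1).
1. Q is the centroid of triangle VDT ⇒ Q = (1/3, 1/3)
2. B lies on line VT with VB:BT = 4:(-3) ⇒ B = (-3, 0)
line BQ meets DT at F = (0, 3/10)
Q = B + t·(F−B) with t = 10/9, so BQ:QF = 10/9:-1/9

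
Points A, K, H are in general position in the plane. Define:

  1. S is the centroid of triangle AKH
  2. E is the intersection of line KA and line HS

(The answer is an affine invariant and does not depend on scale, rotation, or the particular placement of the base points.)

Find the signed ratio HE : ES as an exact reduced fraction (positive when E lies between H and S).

HE:ES = -3

Choose coordinates A = (0, 0), K = (1, 0), H = (0, 1).
1. S is the centroid of triangle AKH ⇒ S = (1/3, 1/3)
2. E is the intersection of line KA and line HS ⇒ E = (1/2, 0)
E = H + t·(S−H) with t = 3/2, so HE:ES = t:(1−t) = 3/2:-1/2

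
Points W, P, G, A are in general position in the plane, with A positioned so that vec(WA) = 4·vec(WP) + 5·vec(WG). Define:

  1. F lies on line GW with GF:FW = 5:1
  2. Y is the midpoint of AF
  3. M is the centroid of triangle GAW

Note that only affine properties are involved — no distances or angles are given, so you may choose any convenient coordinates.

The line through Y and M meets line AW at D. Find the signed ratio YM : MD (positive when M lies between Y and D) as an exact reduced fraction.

Choose coordinates W = (0, 0), P = (1, 0), G = (0, 1), A = (4, 5).
1. F lies on line GW with GF:FW = 5:1 ⇒ F = (0, 1/6)
2. Y is the midpoint of AF ⇒ Y = (2, 31/12)
3. M is the centroid of triangle GAW ⇒ M = (4/3, 2)
line YM meets AW at D = (20/9, 25/9)
M = Y + t·(D−Y) with t = -3, so YM:MD = -3:4

YM:MD = -3/4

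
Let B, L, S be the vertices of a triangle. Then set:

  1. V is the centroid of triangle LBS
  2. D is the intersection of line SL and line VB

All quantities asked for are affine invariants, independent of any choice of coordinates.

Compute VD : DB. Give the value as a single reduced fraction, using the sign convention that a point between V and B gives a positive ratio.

VD:DB = -1/3

Choose coordinates B = (0, 0), L = (1, 0), S = (0, 1).
1. V is the centroid of triangle LBS ⇒ V = (1/3, 1/3)
2. D is the intersection of line SL and line VB ⇒ D = (1/2, 1/2)
D = V + t·(B−V) with t = -1/2, so VD:DB = t:(1−t) = -1/2:3/2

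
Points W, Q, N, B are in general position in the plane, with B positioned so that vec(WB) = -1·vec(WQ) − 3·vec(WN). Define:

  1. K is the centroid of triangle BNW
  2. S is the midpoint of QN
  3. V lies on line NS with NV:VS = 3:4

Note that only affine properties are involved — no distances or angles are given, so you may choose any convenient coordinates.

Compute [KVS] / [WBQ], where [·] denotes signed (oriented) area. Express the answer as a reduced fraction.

Work in coordinates with W = (0, 0), Q = (1, 0), N = (0, 1), B = (-1, -3).
1. K is the centroid of triangle BNW ⇒ K = (-1/3, -2/3)
2. S is the midpoint of QN ⇒ S = (1/2, 1/2)
3. V lies on line NS with NV:VS = 3:4 ⇒ V = (3/14, 11/14)
2·[KVS] = -4/7, 2·[WBQ] = 3
[KVS]:[WBQ] = -4/7:3 = -4/21

[KVS]:[WBQ] = -4/21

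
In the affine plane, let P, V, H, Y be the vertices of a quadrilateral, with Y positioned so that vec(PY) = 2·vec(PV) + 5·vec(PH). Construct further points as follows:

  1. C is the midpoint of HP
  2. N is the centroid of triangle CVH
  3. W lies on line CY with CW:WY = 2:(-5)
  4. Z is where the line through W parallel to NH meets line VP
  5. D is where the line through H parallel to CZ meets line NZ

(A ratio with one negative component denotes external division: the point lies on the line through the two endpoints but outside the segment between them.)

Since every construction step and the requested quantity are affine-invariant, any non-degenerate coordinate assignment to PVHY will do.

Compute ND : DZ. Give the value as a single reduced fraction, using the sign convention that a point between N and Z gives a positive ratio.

Set P = (0, 0), V = (1, 0), H = (0, 1), Y = (2, 5); any affine frame gives the same invariant.
1. C is the midpoint of HP ⇒ C = (0, 1/2)
2. N is the centroid of triangle CVH ⇒ N = (1/3, 1/2)
3. W lies on line CY with CW:WY = 2:(-5) ⇒ W = (-4/3, -5/2)
4. Z is where the line through W parallel to NH meets line VP ⇒ Z = (-3, 0)
5. D is where the line through H parallel to CZ meets line NZ ⇒ D = (-33, -9/2)
D = N + t·(Z−N) with t = 10, so ND:DZ = t:(1−t) = 10:-9

ND:DZ = -10/9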